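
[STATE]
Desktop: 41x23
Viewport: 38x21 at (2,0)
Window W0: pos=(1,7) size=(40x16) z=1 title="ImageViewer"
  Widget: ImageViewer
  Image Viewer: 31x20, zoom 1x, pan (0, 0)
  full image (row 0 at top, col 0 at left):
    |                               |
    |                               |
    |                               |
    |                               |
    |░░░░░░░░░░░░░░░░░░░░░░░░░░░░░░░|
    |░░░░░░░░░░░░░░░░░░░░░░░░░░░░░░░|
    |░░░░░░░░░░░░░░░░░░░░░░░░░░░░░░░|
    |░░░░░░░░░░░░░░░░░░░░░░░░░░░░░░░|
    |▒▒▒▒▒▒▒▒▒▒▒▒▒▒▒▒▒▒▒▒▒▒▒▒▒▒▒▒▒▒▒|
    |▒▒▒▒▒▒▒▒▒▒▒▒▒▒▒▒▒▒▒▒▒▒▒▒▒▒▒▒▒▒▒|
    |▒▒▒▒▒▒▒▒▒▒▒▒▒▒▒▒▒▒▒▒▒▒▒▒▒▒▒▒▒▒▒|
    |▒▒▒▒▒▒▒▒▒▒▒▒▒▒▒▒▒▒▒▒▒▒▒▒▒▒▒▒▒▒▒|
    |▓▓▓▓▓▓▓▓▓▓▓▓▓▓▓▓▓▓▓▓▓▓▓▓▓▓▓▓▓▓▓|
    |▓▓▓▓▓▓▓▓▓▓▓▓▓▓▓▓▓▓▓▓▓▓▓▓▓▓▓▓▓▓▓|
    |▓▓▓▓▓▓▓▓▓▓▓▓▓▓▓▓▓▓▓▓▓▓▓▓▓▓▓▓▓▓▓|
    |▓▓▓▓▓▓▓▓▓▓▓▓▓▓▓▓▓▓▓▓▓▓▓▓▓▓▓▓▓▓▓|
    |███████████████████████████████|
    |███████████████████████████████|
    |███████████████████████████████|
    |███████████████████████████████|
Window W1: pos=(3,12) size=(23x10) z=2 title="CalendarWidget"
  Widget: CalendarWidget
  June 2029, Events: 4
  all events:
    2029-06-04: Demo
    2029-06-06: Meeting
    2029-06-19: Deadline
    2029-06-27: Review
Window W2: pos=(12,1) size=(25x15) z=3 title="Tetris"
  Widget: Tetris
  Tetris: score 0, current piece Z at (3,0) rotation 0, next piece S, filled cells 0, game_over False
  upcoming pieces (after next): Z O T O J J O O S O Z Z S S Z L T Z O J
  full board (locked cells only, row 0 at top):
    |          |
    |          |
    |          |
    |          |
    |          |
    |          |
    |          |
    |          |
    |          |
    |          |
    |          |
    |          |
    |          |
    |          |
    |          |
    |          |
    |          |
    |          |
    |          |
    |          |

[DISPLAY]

                                      
          ┏━━━━━━━━━━━━━━━━━━━━━━━┓   
          ┃ Tetris                ┃   
          ┠───────────────────────┨   
          ┃          │Next:       ┃   
          ┃          │ ░░         ┃   
          ┃          │░░          ┃   
━━━━━━━━━━┃          │            ┃━━━
 ImageView┃          │            ┃   
──────────┃          │            ┃───
          ┃          │Score:      ┃   
          ┃          │0           ┃   
 ┏━━━━━━━━┃          │            ┃   
 ┃ Calenda┃          │            ┃   
░┠────────┃          │            ┃   
░┃      Ju┗━━━━━━━━━━━━━━━━━━━━━━━┛   
░┃Mo Tu We Th Fr Sa Su ┃░░░░░░░       
░┃             1  2  3 ┃░░░░░░░       
▒┃ 4*  5  6*  7  8  9 1┃▒▒▒▒▒▒▒       
▒┃11 12 13 14 15 16 17 ┃▒▒▒▒▒▒▒       
▒┃18 19* 20 21 22 23 24┃▒▒▒▒▒▒▒       


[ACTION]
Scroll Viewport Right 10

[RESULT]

                                      
         ┏━━━━━━━━━━━━━━━━━━━━━━━┓    
         ┃ Tetris                ┃    
         ┠───────────────────────┨    
         ┃          │Next:       ┃    
         ┃          │ ░░         ┃    
         ┃          │░░          ┃    
━━━━━━━━━┃          │            ┃━━━┓
ImageView┃          │            ┃   ┃
─────────┃          │            ┃───┨
         ┃          │Score:      ┃   ┃
         ┃          │0           ┃   ┃
┏━━━━━━━━┃          │            ┃   ┃
┃ Calenda┃          │            ┃   ┃
┠────────┃          │            ┃   ┃
┃      Ju┗━━━━━━━━━━━━━━━━━━━━━━━┛   ┃
┃Mo Tu We Th Fr Sa Su ┃░░░░░░░       ┃
┃             1  2  3 ┃░░░░░░░       ┃
┃ 4*  5  6*  7  8  9 1┃▒▒▒▒▒▒▒       ┃
┃11 12 13 14 15 16 17 ┃▒▒▒▒▒▒▒       ┃
┃18 19* 20 21 22 23 24┃▒▒▒▒▒▒▒       ┃


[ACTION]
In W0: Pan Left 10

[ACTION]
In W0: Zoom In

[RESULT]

                                      
         ┏━━━━━━━━━━━━━━━━━━━━━━━┓    
         ┃ Tetris                ┃    
         ┠───────────────────────┨    
         ┃          │Next:       ┃    
         ┃          │ ░░         ┃    
         ┃          │░░          ┃    
━━━━━━━━━┃          │            ┃━━━┓
ImageView┃          │            ┃   ┃
─────────┃          │            ┃───┨
         ┃          │Score:      ┃   ┃
         ┃          │0           ┃   ┃
┏━━━━━━━━┃          │            ┃   ┃
┃ Calenda┃          │            ┃   ┃
┠────────┃          │            ┃   ┃
┃      Ju┗━━━━━━━━━━━━━━━━━━━━━━━┛   ┃
┃Mo Tu We Th Fr Sa Su ┃              ┃
┃             1  2  3 ┃              ┃
┃ 4*  5  6*  7  8  9 1┃░░░░░░░░░░░░░░┃
┃11 12 13 14 15 16 17 ┃░░░░░░░░░░░░░░┃
┃18 19* 20 21 22 23 24┃░░░░░░░░░░░░░░┃


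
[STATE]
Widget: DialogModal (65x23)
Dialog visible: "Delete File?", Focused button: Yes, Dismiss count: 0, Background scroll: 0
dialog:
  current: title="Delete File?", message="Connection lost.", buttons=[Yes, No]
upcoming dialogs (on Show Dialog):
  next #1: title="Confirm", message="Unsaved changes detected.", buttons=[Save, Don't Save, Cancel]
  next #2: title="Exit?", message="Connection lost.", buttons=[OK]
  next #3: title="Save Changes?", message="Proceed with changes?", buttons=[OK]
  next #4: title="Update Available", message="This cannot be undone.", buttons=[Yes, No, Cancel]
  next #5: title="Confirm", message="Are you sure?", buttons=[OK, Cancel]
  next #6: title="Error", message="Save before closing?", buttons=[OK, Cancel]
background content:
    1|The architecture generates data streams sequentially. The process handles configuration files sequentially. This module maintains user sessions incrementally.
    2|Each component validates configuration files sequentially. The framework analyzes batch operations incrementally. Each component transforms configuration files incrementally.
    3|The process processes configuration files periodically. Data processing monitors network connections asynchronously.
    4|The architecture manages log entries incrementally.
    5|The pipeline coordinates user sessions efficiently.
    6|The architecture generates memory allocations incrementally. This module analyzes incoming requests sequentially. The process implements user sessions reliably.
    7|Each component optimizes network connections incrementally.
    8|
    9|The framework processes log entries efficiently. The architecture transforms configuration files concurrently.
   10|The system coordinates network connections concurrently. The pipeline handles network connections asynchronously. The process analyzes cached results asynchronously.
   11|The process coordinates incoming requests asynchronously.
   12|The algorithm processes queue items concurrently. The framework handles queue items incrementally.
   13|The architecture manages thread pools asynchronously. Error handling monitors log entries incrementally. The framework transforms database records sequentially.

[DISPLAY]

The architecture generates data streams sequentially. The process
Each component validates configuration files sequentially. The fr
The process processes configuration files periodically. Data proc
The architecture manages log entries incrementally.              
The pipeline coordinates user sessions efficiently.              
The architecture generates memory allocations incrementally. This
Each component optimizes network connections incrementally.      
                                                                 
The framework processes log entries efficiently. The architecture
The system coordinates┌──────────────────┐ concurrently. The pipe
The process coordinate│   Delete File?   │asynchronously.        
The algorithm processe│ Connection lost. │rently. The framework h
The architecture manag│    [Yes]  No     │chronously. Error handl
                      └──────────────────┘                       
                                                                 
                                                                 
                                                                 
                                                                 
                                                                 
                                                                 
                                                                 
                                                                 
                                                                 


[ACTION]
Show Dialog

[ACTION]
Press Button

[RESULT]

The architecture generates data streams sequentially. The process
Each component validates configuration files sequentially. The fr
The process processes configuration files periodically. Data proc
The architecture manages log entries incrementally.              
The pipeline coordinates user sessions efficiently.              
The architecture generates memory allocations incrementally. This
Each component optimizes network connections incrementally.      
                                                                 
The framework processes log entries efficiently. The architecture
The system coordinates network connections concurrently. The pipe
The process coordinates incoming requests asynchronously.        
The algorithm processes queue items concurrently. The framework h
The architecture manages thread pools asynchronously. Error handl
                                                                 
                                                                 
                                                                 
                                                                 
                                                                 
                                                                 
                                                                 
                                                                 
                                                                 
                                                                 


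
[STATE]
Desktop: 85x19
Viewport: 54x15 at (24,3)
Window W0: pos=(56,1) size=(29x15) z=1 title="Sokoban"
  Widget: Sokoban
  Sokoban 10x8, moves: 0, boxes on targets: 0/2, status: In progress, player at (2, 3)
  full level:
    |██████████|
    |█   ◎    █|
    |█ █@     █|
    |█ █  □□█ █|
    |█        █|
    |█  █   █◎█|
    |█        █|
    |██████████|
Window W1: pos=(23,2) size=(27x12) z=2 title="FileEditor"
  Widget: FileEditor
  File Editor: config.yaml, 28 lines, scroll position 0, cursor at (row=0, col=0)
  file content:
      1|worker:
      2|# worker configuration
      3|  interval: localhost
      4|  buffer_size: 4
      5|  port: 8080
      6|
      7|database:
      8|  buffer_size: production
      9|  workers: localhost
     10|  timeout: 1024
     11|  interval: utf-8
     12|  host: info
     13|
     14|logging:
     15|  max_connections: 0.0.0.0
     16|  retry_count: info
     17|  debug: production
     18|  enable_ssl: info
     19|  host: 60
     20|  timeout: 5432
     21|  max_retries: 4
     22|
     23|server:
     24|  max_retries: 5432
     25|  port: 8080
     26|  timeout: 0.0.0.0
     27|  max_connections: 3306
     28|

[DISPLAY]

 FileEditor              ┃      ┠─────────────────────
─────────────────────────┨      ┃██████████           
█orker:                 ▲┃      ┃█   ◎    █           
# worker configuration  █┃      ┃█ █@     █           
  interval: localhost   ░┃      ┃█ █  □□█ █           
  buffer_size: 4        ░┃      ┃█        █           
  port: 8080            ░┃      ┃█  █   █◎█           
                        ░┃      ┃█        █           
database:               ░┃      ┃██████████           
  buffer_size: productio▼┃      ┃Moves: 0  0/2        
━━━━━━━━━━━━━━━━━━━━━━━━━┛      ┃                     
                                ┃                     
                                ┗━━━━━━━━━━━━━━━━━━━━━
                                                      
                                                      


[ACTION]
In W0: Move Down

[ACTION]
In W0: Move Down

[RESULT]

 FileEditor              ┃      ┠─────────────────────
─────────────────────────┨      ┃██████████           
█orker:                 ▲┃      ┃█   ◎    █           
# worker configuration  █┃      ┃█ █      █           
  interval: localhost   ░┃      ┃█ █  □□█ █           
  buffer_size: 4        ░┃      ┃█  @     █           
  port: 8080            ░┃      ┃█  █   █◎█           
                        ░┃      ┃█        █           
database:               ░┃      ┃██████████           
  buffer_size: productio▼┃      ┃Moves: 2  0/2        
━━━━━━━━━━━━━━━━━━━━━━━━━┛      ┃                     
                                ┃                     
                                ┗━━━━━━━━━━━━━━━━━━━━━
                                                      
                                                      


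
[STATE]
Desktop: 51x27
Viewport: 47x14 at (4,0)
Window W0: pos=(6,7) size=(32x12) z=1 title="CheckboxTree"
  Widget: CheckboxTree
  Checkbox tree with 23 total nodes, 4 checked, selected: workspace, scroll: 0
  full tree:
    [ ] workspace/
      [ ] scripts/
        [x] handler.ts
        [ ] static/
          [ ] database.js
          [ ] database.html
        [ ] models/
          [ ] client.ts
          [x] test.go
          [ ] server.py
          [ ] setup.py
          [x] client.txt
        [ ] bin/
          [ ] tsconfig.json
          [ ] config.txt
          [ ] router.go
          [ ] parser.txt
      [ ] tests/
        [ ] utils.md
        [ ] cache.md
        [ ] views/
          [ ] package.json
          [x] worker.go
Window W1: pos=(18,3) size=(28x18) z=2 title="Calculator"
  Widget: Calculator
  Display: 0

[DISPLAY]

                                               
                                               
                                               
              ┏━━━━━━━━━━━━━━━━━━━━━━━━━━┓     
              ┃ Calculator               ┃     
              ┠──────────────────────────┨     
              ┃                         0┃     
  ┏━━━━━━━━━━━┃┌───┬───┬───┬───┐         ┃     
  ┃ CheckboxTr┃│ 7 │ 8 │ 9 │ ÷ │         ┃     
  ┠───────────┃├───┼───┼───┼───┤         ┃     
  ┃>[-] worksp┃│ 4 │ 5 │ 6 │ × │         ┃     
  ┃   [-] scri┃├───┼───┼───┼───┤         ┃     
  ┃     [x] ha┃│ 1 │ 2 │ 3 │ - │         ┃     
  ┃     [ ] st┃├───┼───┼───┼───┤         ┃     


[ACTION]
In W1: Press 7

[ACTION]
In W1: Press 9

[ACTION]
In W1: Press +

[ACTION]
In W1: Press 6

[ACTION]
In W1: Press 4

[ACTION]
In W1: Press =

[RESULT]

                                               
                                               
                                               
              ┏━━━━━━━━━━━━━━━━━━━━━━━━━━┓     
              ┃ Calculator               ┃     
              ┠──────────────────────────┨     
              ┃                       143┃     
  ┏━━━━━━━━━━━┃┌───┬───┬───┬───┐         ┃     
  ┃ CheckboxTr┃│ 7 │ 8 │ 9 │ ÷ │         ┃     
  ┠───────────┃├───┼───┼───┼───┤         ┃     
  ┃>[-] worksp┃│ 4 │ 5 │ 6 │ × │         ┃     
  ┃   [-] scri┃├───┼───┼───┼───┤         ┃     
  ┃     [x] ha┃│ 1 │ 2 │ 3 │ - │         ┃     
  ┃     [ ] st┃├───┼───┼───┼───┤         ┃     


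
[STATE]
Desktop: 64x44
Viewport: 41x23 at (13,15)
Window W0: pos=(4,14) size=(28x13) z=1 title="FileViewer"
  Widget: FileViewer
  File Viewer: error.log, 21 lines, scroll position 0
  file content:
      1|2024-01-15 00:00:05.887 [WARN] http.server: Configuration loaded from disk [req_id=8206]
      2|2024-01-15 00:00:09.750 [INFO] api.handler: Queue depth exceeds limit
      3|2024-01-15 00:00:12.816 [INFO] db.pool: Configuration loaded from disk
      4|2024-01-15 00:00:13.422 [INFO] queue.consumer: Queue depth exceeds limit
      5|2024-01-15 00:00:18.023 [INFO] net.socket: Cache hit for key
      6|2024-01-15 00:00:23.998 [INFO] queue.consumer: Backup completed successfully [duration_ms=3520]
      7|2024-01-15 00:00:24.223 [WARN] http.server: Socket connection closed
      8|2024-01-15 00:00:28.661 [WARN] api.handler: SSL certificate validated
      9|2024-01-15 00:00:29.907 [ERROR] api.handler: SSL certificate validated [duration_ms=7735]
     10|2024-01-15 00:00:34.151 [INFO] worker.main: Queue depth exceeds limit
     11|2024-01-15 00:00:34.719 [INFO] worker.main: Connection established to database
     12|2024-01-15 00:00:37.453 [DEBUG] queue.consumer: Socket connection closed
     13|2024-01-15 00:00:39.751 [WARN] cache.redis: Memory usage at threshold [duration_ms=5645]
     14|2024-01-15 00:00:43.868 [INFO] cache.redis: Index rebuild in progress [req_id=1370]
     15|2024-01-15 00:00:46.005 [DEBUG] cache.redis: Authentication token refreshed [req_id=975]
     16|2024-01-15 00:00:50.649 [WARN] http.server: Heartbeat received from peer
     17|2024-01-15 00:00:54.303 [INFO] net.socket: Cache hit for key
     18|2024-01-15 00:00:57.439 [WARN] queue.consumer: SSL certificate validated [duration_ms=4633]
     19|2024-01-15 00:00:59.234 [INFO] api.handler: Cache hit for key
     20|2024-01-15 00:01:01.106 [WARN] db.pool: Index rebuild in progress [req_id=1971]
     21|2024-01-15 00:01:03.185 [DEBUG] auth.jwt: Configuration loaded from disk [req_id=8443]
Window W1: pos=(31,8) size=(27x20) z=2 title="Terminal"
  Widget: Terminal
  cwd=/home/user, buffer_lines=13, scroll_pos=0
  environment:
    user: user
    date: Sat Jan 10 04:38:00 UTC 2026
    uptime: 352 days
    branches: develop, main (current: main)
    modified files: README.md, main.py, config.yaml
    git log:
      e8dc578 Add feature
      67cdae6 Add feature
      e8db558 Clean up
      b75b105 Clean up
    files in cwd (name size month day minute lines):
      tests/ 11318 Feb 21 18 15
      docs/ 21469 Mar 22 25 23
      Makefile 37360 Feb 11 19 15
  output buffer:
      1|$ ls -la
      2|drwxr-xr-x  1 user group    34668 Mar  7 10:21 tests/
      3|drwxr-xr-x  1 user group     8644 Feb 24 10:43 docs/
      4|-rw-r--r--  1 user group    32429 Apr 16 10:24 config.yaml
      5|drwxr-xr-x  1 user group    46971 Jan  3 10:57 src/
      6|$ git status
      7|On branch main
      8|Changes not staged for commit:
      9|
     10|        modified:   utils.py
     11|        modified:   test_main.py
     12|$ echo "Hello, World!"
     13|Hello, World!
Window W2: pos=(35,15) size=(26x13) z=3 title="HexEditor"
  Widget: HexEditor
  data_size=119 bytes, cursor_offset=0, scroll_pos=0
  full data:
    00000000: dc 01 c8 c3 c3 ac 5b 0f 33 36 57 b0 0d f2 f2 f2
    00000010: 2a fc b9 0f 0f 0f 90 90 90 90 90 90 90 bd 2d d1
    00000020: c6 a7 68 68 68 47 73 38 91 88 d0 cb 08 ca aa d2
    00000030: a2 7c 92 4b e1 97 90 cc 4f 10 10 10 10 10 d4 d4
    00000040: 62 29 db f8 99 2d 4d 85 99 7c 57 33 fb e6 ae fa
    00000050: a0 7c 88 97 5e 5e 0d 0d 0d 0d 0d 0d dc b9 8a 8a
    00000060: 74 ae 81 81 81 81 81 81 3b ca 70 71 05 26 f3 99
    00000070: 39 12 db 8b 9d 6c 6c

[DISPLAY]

wer               ┃drw┏━━━━━━━━━━━━━━━━━━
──────────────────┃$ g┃ HexEditor        
15 00:00:05.887 [▲┃On ┠──────────────────
15 00:00:09.750 [█┃Cha┃00000000  DC 01 c8
15 00:00:12.816 [░┃   ┃00000010  2a fc b9
15 00:00:13.422 [░┃   ┃00000020  c6 a7 68
15 00:00:18.023 [░┃   ┃00000030  a2 7c 92
15 00:00:23.998 [░┃$ e┃00000040  62 29 db
15 00:00:24.223 [░┃Hel┃00000050  a0 7c 88
15 00:00:28.661 [░┃$ █┃00000060  74 ae 81
15 00:00:29.907 [▼┃   ┃00000070  39 12 db
━━━━━━━━━━━━━━━━━━┃   ┃                  
                  ┗━━━┗━━━━━━━━━━━━━━━━━━
                                         
                                         
                                         
                                         
                                         
                                         
                                         
                                         
                                         
                                         


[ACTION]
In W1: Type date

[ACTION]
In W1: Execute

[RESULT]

wer               ┃drw┏━━━━━━━━━━━━━━━━━━
──────────────────┃$ g┃ HexEditor        
15 00:00:05.887 [▲┃On ┠──────────────────
15 00:00:09.750 [█┃Cha┃00000000  DC 01 c8
15 00:00:12.816 [░┃   ┃00000010  2a fc b9
15 00:00:13.422 [░┃   ┃00000020  c6 a7 68
15 00:00:18.023 [░┃   ┃00000030  a2 7c 92
15 00:00:23.998 [░┃$ e┃00000040  62 29 db
15 00:00:24.223 [░┃Hel┃00000050  a0 7c 88
15 00:00:28.661 [░┃$ d┃00000060  74 ae 81
15 00:00:29.907 [▼┃Sat┃00000070  39 12 db
━━━━━━━━━━━━━━━━━━┃$ █┃                  
                  ┗━━━┗━━━━━━━━━━━━━━━━━━
                                         
                                         
                                         
                                         
                                         
                                         
                                         
                                         
                                         
                                         


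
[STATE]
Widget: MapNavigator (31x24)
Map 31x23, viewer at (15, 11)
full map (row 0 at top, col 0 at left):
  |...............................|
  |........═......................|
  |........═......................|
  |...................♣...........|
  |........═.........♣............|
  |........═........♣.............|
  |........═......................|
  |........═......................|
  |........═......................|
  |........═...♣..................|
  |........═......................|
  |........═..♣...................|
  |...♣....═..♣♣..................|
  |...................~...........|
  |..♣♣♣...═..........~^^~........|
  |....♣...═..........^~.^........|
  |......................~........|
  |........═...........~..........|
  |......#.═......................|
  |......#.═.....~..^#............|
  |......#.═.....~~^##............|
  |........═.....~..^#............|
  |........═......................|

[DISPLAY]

                               
...............................
........═......................
........═......................
...................♣...........
........═.........♣............
........═........♣.............
........═......................
........═......................
........═......................
........═...♣..................
........═......................
........═..♣...@...............
...♣....═..♣♣..................
...................~...........
..♣♣♣...═..........~^^~........
....♣...═..........^~.^........
......................~........
........═...........~..........
......#.═......................
......#.═.....~..^#............
......#.═.....~~^##............
........═.....~..^#............
........═......................


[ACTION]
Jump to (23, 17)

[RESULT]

═........♣.............        
═......................        
═......................        
═......................        
═...♣..................        
═......................        
═..♣...................        
═..♣♣..................        
...........~...........        
═..........~^^~........        
═..........^~.^........        
..............~........        
═...........~..@.......        
═......................        
═.....~..^#............        
═.....~~^##............        
═.....~..^#............        
═......................        
                               
                               
                               
                               
                               
                               


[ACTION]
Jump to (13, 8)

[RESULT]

                               
                               
                               
                               
  .............................
  ........═....................
  ........═....................
  ...................♣.........
  ........═.........♣..........
  ........═........♣...........
  ........═....................
  ........═....................
  ........═....@...............
  ........═...♣................
  ........═....................
  ........═..♣.................
  ...♣....═..♣♣................
  ...................~.........
  ..♣♣♣...═..........~^^~......
  ....♣...═..........^~.^......
  ......................~......
  ........═...........~........
  ......#.═....................
  ......#.═.....~..^#..........


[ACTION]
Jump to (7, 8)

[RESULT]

                               
                               
                               
                               
        .......................
        ........═..............
        ........═..............
        ...................♣...
        ........═.........♣....
        ........═........♣.....
        ........═..............
        ........═..............
        .......@═..............
        ........═...♣..........
        ........═..............
        ........═..♣...........
        ...♣....═..♣♣..........
        ...................~...
        ..♣♣♣...═..........~^^~
        ....♣...═..........^~.^
        ......................~
        ........═...........~..
        ......#.═..............
        ......#.═.....~..^#....


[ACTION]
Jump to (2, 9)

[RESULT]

                               
                               
                               
             ..................
             ........═.........
             ........═.........
             ..................
             ........═.........
             ........═........♣
             ........═.........
             ........═.........
             ........═.........
             ..@.....═...♣.....
             ........═.........
             ........═..♣......
             ...♣....═..♣♣.....
             ..................
             ..♣♣♣...═.........
             ....♣...═.........
             ..................
             ........═.........
             ......#.═.........
             ......#.═.....~..^
             ......#.═.....~~^#


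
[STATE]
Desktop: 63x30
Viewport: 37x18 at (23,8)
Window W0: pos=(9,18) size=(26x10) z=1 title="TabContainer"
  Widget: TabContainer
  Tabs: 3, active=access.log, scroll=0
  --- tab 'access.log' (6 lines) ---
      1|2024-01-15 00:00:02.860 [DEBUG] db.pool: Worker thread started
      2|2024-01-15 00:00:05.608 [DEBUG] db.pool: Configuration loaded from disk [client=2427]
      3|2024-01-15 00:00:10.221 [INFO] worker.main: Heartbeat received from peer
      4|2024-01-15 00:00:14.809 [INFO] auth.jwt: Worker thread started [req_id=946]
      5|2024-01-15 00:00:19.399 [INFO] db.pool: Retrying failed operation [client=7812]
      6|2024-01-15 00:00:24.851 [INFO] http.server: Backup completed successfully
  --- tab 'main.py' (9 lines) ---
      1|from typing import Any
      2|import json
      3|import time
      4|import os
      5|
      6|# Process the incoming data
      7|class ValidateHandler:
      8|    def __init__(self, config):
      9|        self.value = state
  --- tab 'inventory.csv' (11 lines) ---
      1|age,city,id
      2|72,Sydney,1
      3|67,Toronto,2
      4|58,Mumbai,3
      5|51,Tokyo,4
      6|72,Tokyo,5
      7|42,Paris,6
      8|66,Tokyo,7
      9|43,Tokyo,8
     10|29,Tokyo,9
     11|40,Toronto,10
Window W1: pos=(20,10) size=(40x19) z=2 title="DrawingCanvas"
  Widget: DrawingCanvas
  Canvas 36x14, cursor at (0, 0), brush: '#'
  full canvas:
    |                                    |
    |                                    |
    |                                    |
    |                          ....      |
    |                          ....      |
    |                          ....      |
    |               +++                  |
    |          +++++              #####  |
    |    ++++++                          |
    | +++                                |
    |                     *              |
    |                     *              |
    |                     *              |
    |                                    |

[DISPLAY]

                                     
                                     
━━━━━━━━━━━━━━━━━━━━━━━━━━━━━━━━━━━━┓
rawingCanvas                        ┃
────────────────────────────────────┨
                                    ┃
                                    ┃
                                    ┃
                        ....        ┃
                        ....        ┃
                        ....        ┃
             +++                    ┃
        +++++              #####    ┃
  ++++++                            ┃
++                                  ┃
                   *                ┃
                   *                ┃
                   *                ┃


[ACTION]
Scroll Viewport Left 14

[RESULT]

                                     
                                     
           ┏━━━━━━━━━━━━━━━━━━━━━━━━━
           ┃ DrawingCanvas           
           ┠─────────────────────────
           ┃+                        
           ┃                         
           ┃                         
           ┃                         
           ┃                         
┏━━━━━━━━━━┃                         
┃ TabContai┃               +++       
┠──────────┃          +++++          
┃[access.lo┃    ++++++               
┃──────────┃ +++                     
┃2024-01-15┃                     *   
┃2024-01-15┃                     *   
┃2024-01-15┃                     *   


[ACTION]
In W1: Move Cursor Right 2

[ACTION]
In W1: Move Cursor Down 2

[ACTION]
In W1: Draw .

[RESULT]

                                     
                                     
           ┏━━━━━━━━━━━━━━━━━━━━━━━━━
           ┃ DrawingCanvas           
           ┠─────────────────────────
           ┃                         
           ┃                         
           ┃  .                      
           ┃                         
           ┃                         
┏━━━━━━━━━━┃                         
┃ TabContai┃               +++       
┠──────────┃          +++++          
┃[access.lo┃    ++++++               
┃──────────┃ +++                     
┃2024-01-15┃                     *   
┃2024-01-15┃                     *   
┃2024-01-15┃                     *   


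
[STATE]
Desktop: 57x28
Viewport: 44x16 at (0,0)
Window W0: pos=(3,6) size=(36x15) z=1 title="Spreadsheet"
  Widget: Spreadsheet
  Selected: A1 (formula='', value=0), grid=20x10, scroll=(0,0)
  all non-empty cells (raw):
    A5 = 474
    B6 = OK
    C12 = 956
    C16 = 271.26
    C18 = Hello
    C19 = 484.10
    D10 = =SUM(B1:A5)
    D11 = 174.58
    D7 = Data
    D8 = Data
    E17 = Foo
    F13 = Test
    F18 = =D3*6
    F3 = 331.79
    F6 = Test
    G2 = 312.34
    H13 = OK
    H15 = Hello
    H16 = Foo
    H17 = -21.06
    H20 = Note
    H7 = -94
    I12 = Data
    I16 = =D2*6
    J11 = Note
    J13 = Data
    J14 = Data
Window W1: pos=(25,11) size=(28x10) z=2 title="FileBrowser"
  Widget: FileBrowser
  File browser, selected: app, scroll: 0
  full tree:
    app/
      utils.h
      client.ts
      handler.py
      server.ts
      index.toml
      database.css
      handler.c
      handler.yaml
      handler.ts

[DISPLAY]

                                            
                                            
                                            
                                            
                                            
                                            
   ┏━━━━━━━━━━━━━━━━━━━━━━━━━━━━━━━━━━┓     
   ┃ Spreadsheet                      ┃     
   ┠──────────────────────────────────┨     
   ┃A1:                               ┃     
   ┃       A       B       C       D  ┃     
   ┃---------------------┏━━━━━━━━━━━━━━━━━━
   ┃  1      [0]       0 ┃ FileBrowser      
   ┃  2        0       0 ┠──────────────────
   ┃  3        0       0 ┃> [-] app/        
   ┃  4        0       0 ┃    utils.h       


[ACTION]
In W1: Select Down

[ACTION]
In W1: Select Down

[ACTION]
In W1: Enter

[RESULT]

                                            
                                            
                                            
                                            
                                            
                                            
   ┏━━━━━━━━━━━━━━━━━━━━━━━━━━━━━━━━━━┓     
   ┃ Spreadsheet                      ┃     
   ┠──────────────────────────────────┨     
   ┃A1:                               ┃     
   ┃       A       B       C       D  ┃     
   ┃---------------------┏━━━━━━━━━━━━━━━━━━
   ┃  1      [0]       0 ┃ FileBrowser      
   ┃  2        0       0 ┠──────────────────
   ┃  3        0       0 ┃  [-] app/        
   ┃  4        0       0 ┃    utils.h       


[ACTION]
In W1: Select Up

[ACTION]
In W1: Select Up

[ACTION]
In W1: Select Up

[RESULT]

                                            
                                            
                                            
                                            
                                            
                                            
   ┏━━━━━━━━━━━━━━━━━━━━━━━━━━━━━━━━━━┓     
   ┃ Spreadsheet                      ┃     
   ┠──────────────────────────────────┨     
   ┃A1:                               ┃     
   ┃       A       B       C       D  ┃     
   ┃---------------------┏━━━━━━━━━━━━━━━━━━
   ┃  1      [0]       0 ┃ FileBrowser      
   ┃  2        0       0 ┠──────────────────
   ┃  3        0       0 ┃> [-] app/        
   ┃  4        0       0 ┃    utils.h       


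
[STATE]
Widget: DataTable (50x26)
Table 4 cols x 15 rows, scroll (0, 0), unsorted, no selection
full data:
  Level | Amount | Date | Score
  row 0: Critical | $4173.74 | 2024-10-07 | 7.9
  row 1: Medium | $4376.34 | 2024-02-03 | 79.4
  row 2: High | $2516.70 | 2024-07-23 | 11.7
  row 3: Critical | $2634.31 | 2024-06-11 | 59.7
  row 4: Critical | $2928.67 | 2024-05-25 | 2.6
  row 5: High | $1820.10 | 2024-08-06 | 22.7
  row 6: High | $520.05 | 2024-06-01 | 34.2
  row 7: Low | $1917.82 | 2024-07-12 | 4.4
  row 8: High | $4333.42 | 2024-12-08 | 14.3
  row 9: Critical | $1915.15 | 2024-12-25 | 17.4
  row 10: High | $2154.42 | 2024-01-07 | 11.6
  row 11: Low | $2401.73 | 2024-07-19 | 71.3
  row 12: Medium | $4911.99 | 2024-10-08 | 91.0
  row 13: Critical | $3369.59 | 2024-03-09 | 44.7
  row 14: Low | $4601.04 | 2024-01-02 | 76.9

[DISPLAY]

Level   │Amount  │Date      │Score                
────────┼────────┼──────────┼─────                
Critical│$4173.74│2024-10-07│7.9                  
Medium  │$4376.34│2024-02-03│79.4                 
High    │$2516.70│2024-07-23│11.7                 
Critical│$2634.31│2024-06-11│59.7                 
Critical│$2928.67│2024-05-25│2.6                  
High    │$1820.10│2024-08-06│22.7                 
High    │$520.05 │2024-06-01│34.2                 
Low     │$1917.82│2024-07-12│4.4                  
High    │$4333.42│2024-12-08│14.3                 
Critical│$1915.15│2024-12-25│17.4                 
High    │$2154.42│2024-01-07│11.6                 
Low     │$2401.73│2024-07-19│71.3                 
Medium  │$4911.99│2024-10-08│91.0                 
Critical│$3369.59│2024-03-09│44.7                 
Low     │$4601.04│2024-01-02│76.9                 
                                                  
                                                  
                                                  
                                                  
                                                  
                                                  
                                                  
                                                  
                                                  


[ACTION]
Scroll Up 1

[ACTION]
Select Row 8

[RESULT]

Level   │Amount  │Date      │Score                
────────┼────────┼──────────┼─────                
Critical│$4173.74│2024-10-07│7.9                  
Medium  │$4376.34│2024-02-03│79.4                 
High    │$2516.70│2024-07-23│11.7                 
Critical│$2634.31│2024-06-11│59.7                 
Critical│$2928.67│2024-05-25│2.6                  
High    │$1820.10│2024-08-06│22.7                 
High    │$520.05 │2024-06-01│34.2                 
Low     │$1917.82│2024-07-12│4.4                  
>igh    │$4333.42│2024-12-08│14.3                 
Critical│$1915.15│2024-12-25│17.4                 
High    │$2154.42│2024-01-07│11.6                 
Low     │$2401.73│2024-07-19│71.3                 
Medium  │$4911.99│2024-10-08│91.0                 
Critical│$3369.59│2024-03-09│44.7                 
Low     │$4601.04│2024-01-02│76.9                 
                                                  
                                                  
                                                  
                                                  
                                                  
                                                  
                                                  
                                                  
                                                  


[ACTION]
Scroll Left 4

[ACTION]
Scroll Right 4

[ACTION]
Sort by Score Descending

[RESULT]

Level   │Amount  │Date      │Scor▼                
────────┼────────┼──────────┼─────                
Medium  │$4911.99│2024-10-08│91.0                 
Medium  │$4376.34│2024-02-03│79.4                 
Low     │$4601.04│2024-01-02│76.9                 
Low     │$2401.73│2024-07-19│71.3                 
Critical│$2634.31│2024-06-11│59.7                 
Critical│$3369.59│2024-03-09│44.7                 
High    │$520.05 │2024-06-01│34.2                 
High    │$1820.10│2024-08-06│22.7                 
>ritical│$1915.15│2024-12-25│17.4                 
High    │$4333.42│2024-12-08│14.3                 
High    │$2516.70│2024-07-23│11.7                 
High    │$2154.42│2024-01-07│11.6                 
Critical│$4173.74│2024-10-07│7.9                  
Low     │$1917.82│2024-07-12│4.4                  
Critical│$2928.67│2024-05-25│2.6                  
                                                  
                                                  
                                                  
                                                  
                                                  
                                                  
                                                  
                                                  
                                                  
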